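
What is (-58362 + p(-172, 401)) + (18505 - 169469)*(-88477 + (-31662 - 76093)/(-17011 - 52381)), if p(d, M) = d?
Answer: 231709409802857/17348 ≈ 1.3357e+10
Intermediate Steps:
(-58362 + p(-172, 401)) + (18505 - 169469)*(-88477 + (-31662 - 76093)/(-17011 - 52381)) = (-58362 - 172) + (18505 - 169469)*(-88477 + (-31662 - 76093)/(-17011 - 52381)) = -58534 - 150964*(-88477 - 107755/(-69392)) = -58534 - 150964*(-88477 - 107755*(-1/69392)) = -58534 - 150964*(-88477 + 107755/69392) = -58534 - 150964*(-6139488229/69392) = -58534 + 231710425250689/17348 = 231709409802857/17348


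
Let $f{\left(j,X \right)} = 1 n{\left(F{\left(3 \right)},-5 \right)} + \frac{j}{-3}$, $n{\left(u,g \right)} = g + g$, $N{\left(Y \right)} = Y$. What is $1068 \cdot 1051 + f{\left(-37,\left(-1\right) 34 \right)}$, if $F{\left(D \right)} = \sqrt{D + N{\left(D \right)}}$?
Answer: $\frac{3367411}{3} \approx 1.1225 \cdot 10^{6}$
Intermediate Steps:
$F{\left(D \right)} = \sqrt{2} \sqrt{D}$ ($F{\left(D \right)} = \sqrt{D + D} = \sqrt{2 D} = \sqrt{2} \sqrt{D}$)
$n{\left(u,g \right)} = 2 g$
$f{\left(j,X \right)} = -10 - \frac{j}{3}$ ($f{\left(j,X \right)} = 1 \cdot 2 \left(-5\right) + \frac{j}{-3} = 1 \left(-10\right) + j \left(- \frac{1}{3}\right) = -10 - \frac{j}{3}$)
$1068 \cdot 1051 + f{\left(-37,\left(-1\right) 34 \right)} = 1068 \cdot 1051 - - \frac{7}{3} = 1122468 + \left(-10 + \frac{37}{3}\right) = 1122468 + \frac{7}{3} = \frac{3367411}{3}$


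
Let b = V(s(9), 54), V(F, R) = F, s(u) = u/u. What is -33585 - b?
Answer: -33586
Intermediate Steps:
s(u) = 1
b = 1
-33585 - b = -33585 - 1*1 = -33585 - 1 = -33586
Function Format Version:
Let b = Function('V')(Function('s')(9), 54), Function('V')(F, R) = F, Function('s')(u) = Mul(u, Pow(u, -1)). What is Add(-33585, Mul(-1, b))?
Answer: -33586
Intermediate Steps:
Function('s')(u) = 1
b = 1
Add(-33585, Mul(-1, b)) = Add(-33585, Mul(-1, 1)) = Add(-33585, -1) = -33586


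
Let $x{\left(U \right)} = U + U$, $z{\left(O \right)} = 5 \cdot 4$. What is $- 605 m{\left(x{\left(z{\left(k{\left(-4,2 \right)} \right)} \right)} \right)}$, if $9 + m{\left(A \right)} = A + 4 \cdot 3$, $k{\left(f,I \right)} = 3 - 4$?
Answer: $-26015$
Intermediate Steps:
$k{\left(f,I \right)} = -1$
$z{\left(O \right)} = 20$
$x{\left(U \right)} = 2 U$
$m{\left(A \right)} = 3 + A$ ($m{\left(A \right)} = -9 + \left(A + 4 \cdot 3\right) = -9 + \left(A + 12\right) = -9 + \left(12 + A\right) = 3 + A$)
$- 605 m{\left(x{\left(z{\left(k{\left(-4,2 \right)} \right)} \right)} \right)} = - 605 \left(3 + 2 \cdot 20\right) = - 605 \left(3 + 40\right) = \left(-605\right) 43 = -26015$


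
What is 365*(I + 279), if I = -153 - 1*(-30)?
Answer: 56940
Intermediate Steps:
I = -123 (I = -153 + 30 = -123)
365*(I + 279) = 365*(-123 + 279) = 365*156 = 56940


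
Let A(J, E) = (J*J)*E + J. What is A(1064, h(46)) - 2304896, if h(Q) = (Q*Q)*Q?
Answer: 110191392424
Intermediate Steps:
h(Q) = Q³ (h(Q) = Q²*Q = Q³)
A(J, E) = J + E*J² (A(J, E) = J²*E + J = E*J² + J = J + E*J²)
A(1064, h(46)) - 2304896 = 1064*(1 + 46³*1064) - 2304896 = 1064*(1 + 97336*1064) - 2304896 = 1064*(1 + 103565504) - 2304896 = 1064*103565505 - 2304896 = 110193697320 - 2304896 = 110191392424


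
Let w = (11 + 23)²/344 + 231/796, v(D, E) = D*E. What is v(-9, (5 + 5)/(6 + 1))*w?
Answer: -5622975/119798 ≈ -46.937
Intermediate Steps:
w = 124955/34228 (w = 34²*(1/344) + 231*(1/796) = 1156*(1/344) + 231/796 = 289/86 + 231/796 = 124955/34228 ≈ 3.6507)
v(-9, (5 + 5)/(6 + 1))*w = -9*(5 + 5)/(6 + 1)*(124955/34228) = -90/7*(124955/34228) = -9*10/7*(124955/34228) = -90/7*124955/34228 = -5622975/119798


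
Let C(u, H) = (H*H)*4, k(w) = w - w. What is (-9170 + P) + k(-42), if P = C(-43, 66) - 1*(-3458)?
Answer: 11712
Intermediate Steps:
k(w) = 0
C(u, H) = 4*H² (C(u, H) = H²*4 = 4*H²)
P = 20882 (P = 4*66² - 1*(-3458) = 4*4356 + 3458 = 17424 + 3458 = 20882)
(-9170 + P) + k(-42) = (-9170 + 20882) + 0 = 11712 + 0 = 11712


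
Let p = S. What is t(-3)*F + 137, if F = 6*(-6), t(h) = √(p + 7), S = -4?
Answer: 137 - 36*√3 ≈ 74.646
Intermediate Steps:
p = -4
t(h) = √3 (t(h) = √(-4 + 7) = √3)
F = -36
t(-3)*F + 137 = √3*(-36) + 137 = -36*√3 + 137 = 137 - 36*√3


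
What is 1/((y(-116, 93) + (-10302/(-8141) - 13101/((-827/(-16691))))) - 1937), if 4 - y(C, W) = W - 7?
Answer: -6732607/1793767241310 ≈ -3.7533e-6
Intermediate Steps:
y(C, W) = 11 - W (y(C, W) = 4 - (W - 7) = 4 - (-7 + W) = 4 + (7 - W) = 11 - W)
1/((y(-116, 93) + (-10302/(-8141) - 13101/((-827/(-16691))))) - 1937) = 1/(((11 - 1*93) + (-10302/(-8141) - 13101/((-827/(-16691))))) - 1937) = 1/(((11 - 93) + (-10302*(-1/8141) - 13101/((-827*(-1/16691))))) - 1937) = 1/((-82 + (10302/8141 - 13101/827/16691)) - 1937) = 1/((-82 + (10302/8141 - 13101*16691/827)) - 1937) = 1/((-82 + (10302/8141 - 218668791/827)) - 1937) = 1/((-82 - 1780174107777/6732607) - 1937) = 1/(-1780726181551/6732607 - 1937) = 1/(-1793767241310/6732607) = -6732607/1793767241310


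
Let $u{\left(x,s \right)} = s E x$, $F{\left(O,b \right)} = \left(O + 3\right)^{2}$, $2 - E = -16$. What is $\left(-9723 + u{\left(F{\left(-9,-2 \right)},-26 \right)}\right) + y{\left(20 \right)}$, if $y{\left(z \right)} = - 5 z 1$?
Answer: $-26671$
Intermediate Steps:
$E = 18$ ($E = 2 - -16 = 2 + 16 = 18$)
$F{\left(O,b \right)} = \left(3 + O\right)^{2}$
$y{\left(z \right)} = - 5 z$
$u{\left(x,s \right)} = 18 s x$ ($u{\left(x,s \right)} = s 18 x = 18 s x$)
$\left(-9723 + u{\left(F{\left(-9,-2 \right)},-26 \right)}\right) + y{\left(20 \right)} = \left(-9723 + 18 \left(-26\right) \left(3 - 9\right)^{2}\right) - 100 = \left(-9723 + 18 \left(-26\right) \left(-6\right)^{2}\right) - 100 = \left(-9723 + 18 \left(-26\right) 36\right) - 100 = \left(-9723 - 16848\right) - 100 = -26571 - 100 = -26671$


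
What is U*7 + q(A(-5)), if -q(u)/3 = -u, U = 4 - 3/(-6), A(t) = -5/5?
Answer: 57/2 ≈ 28.500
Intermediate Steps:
A(t) = -1 (A(t) = -5*1/5 = -1)
U = 9/2 (U = 4 - 3*(-1)/6 = 4 - 1*(-1/2) = 4 + 1/2 = 9/2 ≈ 4.5000)
q(u) = 3*u (q(u) = -(-3)*u = 3*u)
U*7 + q(A(-5)) = (9/2)*7 + 3*(-1) = 63/2 - 3 = 57/2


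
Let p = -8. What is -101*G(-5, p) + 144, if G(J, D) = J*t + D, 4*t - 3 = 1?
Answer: 1457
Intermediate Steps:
t = 1 (t = 3/4 + (1/4)*1 = 3/4 + 1/4 = 1)
G(J, D) = D + J (G(J, D) = J*1 + D = J + D = D + J)
-101*G(-5, p) + 144 = -101*(-8 - 5) + 144 = -101*(-13) + 144 = 1313 + 144 = 1457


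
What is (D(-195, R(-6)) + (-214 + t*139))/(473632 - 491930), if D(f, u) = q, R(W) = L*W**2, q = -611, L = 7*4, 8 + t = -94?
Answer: 15003/18298 ≈ 0.81993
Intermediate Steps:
t = -102 (t = -8 - 94 = -102)
L = 28
R(W) = 28*W**2
D(f, u) = -611
(D(-195, R(-6)) + (-214 + t*139))/(473632 - 491930) = (-611 + (-214 - 102*139))/(473632 - 491930) = (-611 + (-214 - 14178))/(-18298) = (-611 - 14392)*(-1/18298) = -15003*(-1/18298) = 15003/18298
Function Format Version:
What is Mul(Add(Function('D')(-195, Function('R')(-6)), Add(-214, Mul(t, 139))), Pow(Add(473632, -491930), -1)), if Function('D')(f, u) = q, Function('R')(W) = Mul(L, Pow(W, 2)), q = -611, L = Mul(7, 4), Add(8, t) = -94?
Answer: Rational(15003, 18298) ≈ 0.81993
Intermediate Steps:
t = -102 (t = Add(-8, -94) = -102)
L = 28
Function('R')(W) = Mul(28, Pow(W, 2))
Function('D')(f, u) = -611
Mul(Add(Function('D')(-195, Function('R')(-6)), Add(-214, Mul(t, 139))), Pow(Add(473632, -491930), -1)) = Mul(Add(-611, Add(-214, Mul(-102, 139))), Pow(Add(473632, -491930), -1)) = Mul(Add(-611, Add(-214, -14178)), Pow(-18298, -1)) = Mul(Add(-611, -14392), Rational(-1, 18298)) = Mul(-15003, Rational(-1, 18298)) = Rational(15003, 18298)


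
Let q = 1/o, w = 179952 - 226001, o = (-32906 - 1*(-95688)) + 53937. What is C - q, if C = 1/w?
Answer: -162768/5374793231 ≈ -3.0284e-5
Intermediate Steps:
o = 116719 (o = (-32906 + 95688) + 53937 = 62782 + 53937 = 116719)
w = -46049
C = -1/46049 (C = 1/(-46049) = -1/46049 ≈ -2.1716e-5)
q = 1/116719 ≈ 8.5676e-6
C - q = -1/46049 - 1*1/116719 = -1/46049 - 1/116719 = -162768/5374793231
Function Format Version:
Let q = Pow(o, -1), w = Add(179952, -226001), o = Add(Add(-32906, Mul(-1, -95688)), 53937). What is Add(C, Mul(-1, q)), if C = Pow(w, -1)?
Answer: Rational(-162768, 5374793231) ≈ -3.0284e-5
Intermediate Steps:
o = 116719 (o = Add(Add(-32906, 95688), 53937) = Add(62782, 53937) = 116719)
w = -46049
C = Rational(-1, 46049) (C = Pow(-46049, -1) = Rational(-1, 46049) ≈ -2.1716e-5)
q = Rational(1, 116719) (q = Pow(116719, -1) = Rational(1, 116719) ≈ 8.5676e-6)
Add(C, Mul(-1, q)) = Add(Rational(-1, 46049), Mul(-1, Rational(1, 116719))) = Add(Rational(-1, 46049), Rational(-1, 116719)) = Rational(-162768, 5374793231)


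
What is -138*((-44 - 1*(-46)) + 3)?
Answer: -690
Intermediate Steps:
-138*((-44 - 1*(-46)) + 3) = -138*((-44 + 46) + 3) = -138*(2 + 3) = -138*5 = -690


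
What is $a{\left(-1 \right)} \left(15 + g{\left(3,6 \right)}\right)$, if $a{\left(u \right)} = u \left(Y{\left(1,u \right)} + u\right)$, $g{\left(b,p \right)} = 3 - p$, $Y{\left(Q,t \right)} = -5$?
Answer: $72$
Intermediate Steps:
$a{\left(u \right)} = u \left(-5 + u\right)$
$a{\left(-1 \right)} \left(15 + g{\left(3,6 \right)}\right) = - (-5 - 1) \left(15 + \left(3 - 6\right)\right) = \left(-1\right) \left(-6\right) \left(15 + \left(3 - 6\right)\right) = 6 \left(15 - 3\right) = 6 \cdot 12 = 72$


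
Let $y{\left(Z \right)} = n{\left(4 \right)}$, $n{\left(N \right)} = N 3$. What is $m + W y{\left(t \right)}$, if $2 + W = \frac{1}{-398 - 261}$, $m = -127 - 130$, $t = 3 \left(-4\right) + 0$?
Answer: $- \frac{185191}{659} \approx -281.02$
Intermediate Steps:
$t = -12$ ($t = -12 + 0 = -12$)
$n{\left(N \right)} = 3 N$
$y{\left(Z \right)} = 12$ ($y{\left(Z \right)} = 3 \cdot 4 = 12$)
$m = -257$ ($m = -127 - 130 = -257$)
$W = - \frac{1319}{659}$ ($W = -2 + \frac{1}{-398 - 261} = -2 + \frac{1}{-659} = -2 - \frac{1}{659} = - \frac{1319}{659} \approx -2.0015$)
$m + W y{\left(t \right)} = -257 - \frac{15828}{659} = - \frac{185191}{659}$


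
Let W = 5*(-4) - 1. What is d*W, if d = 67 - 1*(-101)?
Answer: -3528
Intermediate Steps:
d = 168 (d = 67 + 101 = 168)
W = -21 (W = -20 - 1 = -21)
d*W = 168*(-21) = -3528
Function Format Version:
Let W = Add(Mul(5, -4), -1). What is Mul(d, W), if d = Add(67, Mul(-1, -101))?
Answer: -3528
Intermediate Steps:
d = 168 (d = Add(67, 101) = 168)
W = -21 (W = Add(-20, -1) = -21)
Mul(d, W) = Mul(168, -21) = -3528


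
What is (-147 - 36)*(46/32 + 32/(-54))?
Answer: -22265/144 ≈ -154.62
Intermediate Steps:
(-147 - 36)*(46/32 + 32/(-54)) = -183*(46*(1/32) + 32*(-1/54)) = -183*(23/16 - 16/27) = -183*365/432 = -22265/144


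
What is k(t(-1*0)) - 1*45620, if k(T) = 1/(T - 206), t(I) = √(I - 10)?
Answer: -968193363/21223 - I*√10/42446 ≈ -45620.0 - 7.4501e-5*I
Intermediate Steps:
t(I) = √(-10 + I)
k(T) = 1/(-206 + T)
k(t(-1*0)) - 1*45620 = 1/(-206 + √(-10 - 1*0)) - 1*45620 = 1/(-206 + √(-10 + 0)) - 45620 = 1/(-206 + √(-10)) - 45620 = 1/(-206 + I*√10) - 45620 = -45620 + 1/(-206 + I*√10)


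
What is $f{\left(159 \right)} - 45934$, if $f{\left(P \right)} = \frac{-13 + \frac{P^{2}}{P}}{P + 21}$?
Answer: $- \frac{4133987}{90} \approx -45933.0$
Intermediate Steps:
$f{\left(P \right)} = \frac{-13 + P}{21 + P}$
$f{\left(159 \right)} - 45934 = \frac{-13 + 159}{21 + 159} - 45934 = \frac{1}{180} \cdot 146 - 45934 = \frac{73}{90} - 45934 = - \frac{4133987}{90}$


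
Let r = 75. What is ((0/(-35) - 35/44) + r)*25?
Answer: 81625/44 ≈ 1855.1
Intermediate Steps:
((0/(-35) - 35/44) + r)*25 = ((0/(-35) - 35/44) + 75)*25 = ((0*(-1/35) - 35*1/44) + 75)*25 = ((0 - 35/44) + 75)*25 = (-35/44 + 75)*25 = (3265/44)*25 = 81625/44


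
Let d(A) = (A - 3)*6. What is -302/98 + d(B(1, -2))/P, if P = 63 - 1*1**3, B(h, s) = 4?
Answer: -4534/1519 ≈ -2.9849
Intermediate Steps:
d(A) = -18 + 6*A (d(A) = (-3 + A)*6 = -18 + 6*A)
P = 62 (P = 63 - 1*1 = 63 - 1 = 62)
-302/98 + d(B(1, -2))/P = -302/98 + (-18 + 6*4)/62 = -302*1/98 + (-18 + 24)*(1/62) = -151/49 + 6*(1/62) = -151/49 + 3/31 = -4534/1519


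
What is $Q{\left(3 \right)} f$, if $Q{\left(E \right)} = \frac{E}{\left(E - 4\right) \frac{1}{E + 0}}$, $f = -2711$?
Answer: $24399$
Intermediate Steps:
$Q{\left(E \right)} = \frac{E^{2}}{-4 + E}$ ($Q{\left(E \right)} = \frac{E}{\left(-4 + E\right) \frac{1}{E}} = \frac{E}{\frac{1}{E} \left(-4 + E\right)} = E \frac{E}{-4 + E} = \frac{E^{2}}{-4 + E}$)
$Q{\left(3 \right)} f = \frac{3^{2}}{-4 + 3} \left(-2711\right) = \frac{9}{-1} \left(-2711\right) = 9 \left(-1\right) \left(-2711\right) = \left(-9\right) \left(-2711\right) = 24399$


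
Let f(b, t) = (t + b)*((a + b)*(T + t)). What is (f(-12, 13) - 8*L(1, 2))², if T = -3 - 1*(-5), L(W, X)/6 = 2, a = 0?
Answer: 76176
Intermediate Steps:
L(W, X) = 12 (L(W, X) = 6*2 = 12)
T = 2 (T = -3 + 5 = 2)
f(b, t) = b*(2 + t)*(b + t) (f(b, t) = (t + b)*((0 + b)*(2 + t)) = (b + t)*(b*(2 + t)) = b*(2 + t)*(b + t))
(f(-12, 13) - 8*L(1, 2))² = (-12*(13² + 2*(-12) + 2*13 - 12*13) - 8*12)² = (-12*(169 - 24 + 26 - 156) - 96)² = (-12*15 - 96)² = (-180 - 96)² = (-276)² = 76176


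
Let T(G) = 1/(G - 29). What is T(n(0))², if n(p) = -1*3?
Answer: 1/1024 ≈ 0.00097656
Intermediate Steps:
n(p) = -3
T(G) = 1/(-29 + G)
T(n(0))² = (1/(-29 - 3))² = (1/(-32))² = (-1/32)² = 1/1024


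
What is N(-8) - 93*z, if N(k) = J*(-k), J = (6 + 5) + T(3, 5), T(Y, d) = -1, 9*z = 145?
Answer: -4255/3 ≈ -1418.3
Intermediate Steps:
z = 145/9 (z = (⅑)*145 = 145/9 ≈ 16.111)
J = 10 (J = (6 + 5) - 1 = 11 - 1 = 10)
N(k) = -10*k (N(k) = 10*(-k) = -10*k)
N(-8) - 93*z = -10*(-8) - 93*145/9 = 80 - 4495/3 = -4255/3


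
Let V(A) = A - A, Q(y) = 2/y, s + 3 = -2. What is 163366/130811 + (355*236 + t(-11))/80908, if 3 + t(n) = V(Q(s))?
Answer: 24176569475/10583656388 ≈ 2.2843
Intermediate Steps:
s = -5 (s = -3 - 2 = -5)
V(A) = 0
t(n) = -3 (t(n) = -3 + 0 = -3)
163366/130811 + (355*236 + t(-11))/80908 = 163366/130811 + (355*236 - 3)/80908 = 163366*(1/130811) + (83780 - 3)*(1/80908) = 163366/130811 + 83777*(1/80908) = 163366/130811 + 83777/80908 = 24176569475/10583656388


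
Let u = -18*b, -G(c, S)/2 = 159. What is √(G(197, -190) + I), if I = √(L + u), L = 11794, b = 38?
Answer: √(-318 + √11110) ≈ 14.581*I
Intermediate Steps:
G(c, S) = -318 (G(c, S) = -2*159 = -318)
u = -684 (u = -18*38 = -684)
I = √11110 (I = √(11794 - 684) = √11110 ≈ 105.40)
√(G(197, -190) + I) = √(-318 + √11110)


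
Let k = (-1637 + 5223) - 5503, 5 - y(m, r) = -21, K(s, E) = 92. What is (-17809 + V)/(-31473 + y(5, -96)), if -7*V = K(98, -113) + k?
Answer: 2082/3731 ≈ 0.55803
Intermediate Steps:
y(m, r) = 26 (y(m, r) = 5 - 1*(-21) = 5 + 21 = 26)
k = -1917 (k = 3586 - 5503 = -1917)
V = 1825/7 (V = -(92 - 1917)/7 = -⅐*(-1825) = 1825/7 ≈ 260.71)
(-17809 + V)/(-31473 + y(5, -96)) = (-17809 + 1825/7)/(-31473 + 26) = -122838/7/(-31447) = -122838/7*(-1/31447) = 2082/3731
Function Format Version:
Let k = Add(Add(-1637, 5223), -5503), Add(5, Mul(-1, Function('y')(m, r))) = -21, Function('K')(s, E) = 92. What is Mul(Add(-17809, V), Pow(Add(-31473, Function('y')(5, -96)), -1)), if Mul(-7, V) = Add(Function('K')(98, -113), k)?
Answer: Rational(2082, 3731) ≈ 0.55803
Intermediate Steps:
Function('y')(m, r) = 26 (Function('y')(m, r) = Add(5, Mul(-1, -21)) = Add(5, 21) = 26)
k = -1917 (k = Add(3586, -5503) = -1917)
V = Rational(1825, 7) (V = Mul(Rational(-1, 7), Add(92, -1917)) = Mul(Rational(-1, 7), -1825) = Rational(1825, 7) ≈ 260.71)
Mul(Add(-17809, V), Pow(Add(-31473, Function('y')(5, -96)), -1)) = Mul(Add(-17809, Rational(1825, 7)), Pow(Add(-31473, 26), -1)) = Mul(Rational(-122838, 7), Pow(-31447, -1)) = Mul(Rational(-122838, 7), Rational(-1, 31447)) = Rational(2082, 3731)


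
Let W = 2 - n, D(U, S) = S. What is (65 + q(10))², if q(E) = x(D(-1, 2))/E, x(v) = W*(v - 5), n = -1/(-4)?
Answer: 6651241/1600 ≈ 4157.0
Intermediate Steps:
n = ¼ (n = -1*(-¼) = ¼ ≈ 0.25000)
W = 7/4 (W = 2 - 1*¼ = 2 - ¼ = 7/4 ≈ 1.7500)
x(v) = -35/4 + 7*v/4 (x(v) = 7*(v - 5)/4 = 7*(-5 + v)/4 = -35/4 + 7*v/4)
q(E) = -21/(4*E) (q(E) = (-35/4 + (7/4)*2)/E = (-35/4 + 7/2)/E = -21/(4*E))
(65 + q(10))² = (65 - 21/4/10)² = (65 - 21/4*⅒)² = (65 - 21/40)² = (2579/40)² = 6651241/1600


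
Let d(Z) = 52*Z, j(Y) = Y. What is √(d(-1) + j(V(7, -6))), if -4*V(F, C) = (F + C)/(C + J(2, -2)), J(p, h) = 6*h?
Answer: I*√7486/12 ≈ 7.2101*I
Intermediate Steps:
V(F, C) = -(C + F)/(4*(-12 + C)) (V(F, C) = -(F + C)/(4*(C + 6*(-2))) = -(C + F)/(4*(C - 12)) = -(C + F)/(4*(-12 + C)))
√(d(-1) + j(V(7, -6))) = √(52*(-1) + (-1*(-6) - 1*7)/(4*(-12 - 6))) = √(-52 + (¼)*(6 - 7)/(-18)) = √(-52 + (¼)*(-1/18)*(-1)) = √(-52 + 1/72) = √(-3743/72) = I*√7486/12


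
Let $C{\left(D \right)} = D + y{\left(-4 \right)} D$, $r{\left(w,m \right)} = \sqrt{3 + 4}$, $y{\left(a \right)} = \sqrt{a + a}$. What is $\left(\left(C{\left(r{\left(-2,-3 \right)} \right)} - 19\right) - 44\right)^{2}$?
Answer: $\left(63 - \sqrt{7} - 2 i \sqrt{14}\right)^{2} \approx 3586.6 - 903.3 i$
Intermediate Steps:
$y{\left(a \right)} = \sqrt{2} \sqrt{a}$ ($y{\left(a \right)} = \sqrt{2 a} = \sqrt{2} \sqrt{a}$)
$r{\left(w,m \right)} = \sqrt{7}$
$C{\left(D \right)} = D + 2 i D \sqrt{2}$ ($C{\left(D \right)} = D + \sqrt{2} \sqrt{-4} D = D + \sqrt{2} \cdot 2 i D = D + 2 i \sqrt{2} D = D + 2 i D \sqrt{2}$)
$\left(\left(C{\left(r{\left(-2,-3 \right)} \right)} - 19\right) - 44\right)^{2} = \left(\left(\sqrt{7} \left(1 + 2 i \sqrt{2}\right) - 19\right) - 44\right)^{2} = \left(\left(-19 + \sqrt{7} \left(1 + 2 i \sqrt{2}\right)\right) - 44\right)^{2} = \left(-63 + \sqrt{7} \left(1 + 2 i \sqrt{2}\right)\right)^{2}$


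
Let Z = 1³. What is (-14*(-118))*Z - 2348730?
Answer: -2347078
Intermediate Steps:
Z = 1
(-14*(-118))*Z - 2348730 = -14*(-118)*1 - 2348730 = 1652*1 - 2348730 = 1652 - 2348730 = -2347078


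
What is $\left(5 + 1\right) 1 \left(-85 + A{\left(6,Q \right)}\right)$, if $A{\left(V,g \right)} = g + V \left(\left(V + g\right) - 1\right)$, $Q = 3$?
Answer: $-204$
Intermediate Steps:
$A{\left(V,g \right)} = g + V \left(-1 + V + g\right)$
$\left(5 + 1\right) 1 \left(-85 + A{\left(6,Q \right)}\right) = \left(5 + 1\right) 1 \left(-85 + \left(3 + 6^{2} - 6 + 6 \cdot 3\right)\right) = 6 \cdot 1 \left(-85 + \left(3 + 36 - 6 + 18\right)\right) = 6 \left(-85 + 51\right) = 6 \left(-34\right) = -204$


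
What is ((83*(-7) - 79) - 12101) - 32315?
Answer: -45076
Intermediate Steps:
((83*(-7) - 79) - 12101) - 32315 = ((-581 - 79) - 12101) - 32315 = (-660 - 12101) - 32315 = -12761 - 32315 = -45076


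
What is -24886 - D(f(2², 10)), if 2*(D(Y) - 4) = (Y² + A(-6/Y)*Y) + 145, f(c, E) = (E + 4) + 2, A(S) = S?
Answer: -50175/2 ≈ -25088.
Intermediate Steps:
f(c, E) = 6 + E (f(c, E) = (4 + E) + 2 = 6 + E)
D(Y) = 147/2 + Y²/2 (D(Y) = 4 + ((Y² + (-6/Y)*Y) + 145)/2 = 4 + ((Y² - 6) + 145)/2 = 4 + ((-6 + Y²) + 145)/2 = 4 + (139 + Y²)/2 = 4 + (139/2 + Y²/2) = 147/2 + Y²/2)
-24886 - D(f(2², 10)) = -24886 - (147/2 + (6 + 10)²/2) = -24886 - (147/2 + (½)*16²) = -24886 - (147/2 + (½)*256) = -24886 - (147/2 + 128) = -24886 - 1*403/2 = -24886 - 403/2 = -50175/2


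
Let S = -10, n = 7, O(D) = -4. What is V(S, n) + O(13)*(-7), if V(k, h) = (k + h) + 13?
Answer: 38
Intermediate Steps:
V(k, h) = 13 + h + k (V(k, h) = (h + k) + 13 = 13 + h + k)
V(S, n) + O(13)*(-7) = (13 + 7 - 10) - 4*(-7) = 10 + 28 = 38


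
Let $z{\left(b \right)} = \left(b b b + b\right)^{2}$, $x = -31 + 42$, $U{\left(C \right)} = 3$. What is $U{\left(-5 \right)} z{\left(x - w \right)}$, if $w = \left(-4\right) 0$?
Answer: $5402892$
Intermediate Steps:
$x = 11$
$w = 0$
$z{\left(b \right)} = \left(b + b^{3}\right)^{2}$ ($z{\left(b \right)} = \left(b^{2} b + b\right)^{2} = \left(b^{3} + b\right)^{2} = \left(b + b^{3}\right)^{2}$)
$U{\left(-5 \right)} z{\left(x - w \right)} = 3 \left(11 - 0\right)^{2} \left(1 + \left(11 - 0\right)^{2}\right)^{2} = 3 \left(11 + 0\right)^{2} \left(1 + \left(11 + 0\right)^{2}\right)^{2} = 3 \cdot 11^{2} \left(1 + 11^{2}\right)^{2} = 3 \cdot 121 \left(1 + 121\right)^{2} = 3 \cdot 121 \cdot 122^{2} = 3 \cdot 121 \cdot 14884 = 3 \cdot 1800964 = 5402892$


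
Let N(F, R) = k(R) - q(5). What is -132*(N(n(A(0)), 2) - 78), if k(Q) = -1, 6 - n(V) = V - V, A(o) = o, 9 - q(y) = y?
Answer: 10956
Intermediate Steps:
q(y) = 9 - y
n(V) = 6 (n(V) = 6 - (V - V) = 6 - 1*0 = 6 + 0 = 6)
N(F, R) = -5 (N(F, R) = -1 - (9 - 1*5) = -1 - (9 - 5) = -1 - 1*4 = -1 - 4 = -5)
-132*(N(n(A(0)), 2) - 78) = -132*(-5 - 78) = -132*(-83) = 10956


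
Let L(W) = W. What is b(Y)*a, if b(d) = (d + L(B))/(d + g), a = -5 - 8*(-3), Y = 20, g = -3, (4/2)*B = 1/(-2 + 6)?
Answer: 3059/136 ≈ 22.493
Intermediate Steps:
B = ⅛ (B = 1/(2*(-2 + 6)) = (½)/4 = (½)*(¼) = ⅛ ≈ 0.12500)
a = 19 (a = -5 + 24 = 19)
b(d) = (⅛ + d)/(-3 + d) (b(d) = (d + ⅛)/(d - 3) = (⅛ + d)/(-3 + d))
b(Y)*a = ((⅛ + 20)/(-3 + 20))*19 = ((161/8)/17)*19 = ((1/17)*(161/8))*19 = (161/136)*19 = 3059/136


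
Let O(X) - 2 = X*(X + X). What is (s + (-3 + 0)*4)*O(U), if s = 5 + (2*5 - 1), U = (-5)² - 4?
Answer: 1768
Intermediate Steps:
U = 21 (U = 25 - 4 = 21)
s = 14 (s = 5 + (10 - 1) = 5 + 9 = 14)
O(X) = 2 + 2*X² (O(X) = 2 + X*(X + X) = 2 + X*(2*X) = 2 + 2*X²)
(s + (-3 + 0)*4)*O(U) = (14 + (-3 + 0)*4)*(2 + 2*21²) = (14 - 3*4)*(2 + 2*441) = (14 - 12)*(2 + 882) = 2*884 = 1768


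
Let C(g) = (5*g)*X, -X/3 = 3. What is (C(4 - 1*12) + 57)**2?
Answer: 173889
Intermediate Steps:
X = -9 (X = -3*3 = -9)
C(g) = -45*g (C(g) = (5*g)*(-9) = -45*g)
(C(4 - 1*12) + 57)**2 = (-45*(4 - 1*12) + 57)**2 = (-45*(4 - 12) + 57)**2 = (-45*(-8) + 57)**2 = (360 + 57)**2 = 417**2 = 173889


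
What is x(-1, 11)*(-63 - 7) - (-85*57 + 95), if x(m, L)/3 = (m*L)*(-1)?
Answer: 2440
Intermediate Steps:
x(m, L) = -3*L*m (x(m, L) = 3*((m*L)*(-1)) = 3*((L*m)*(-1)) = 3*(-L*m) = -3*L*m)
x(-1, 11)*(-63 - 7) - (-85*57 + 95) = (-3*11*(-1))*(-63 - 7) - (-85*57 + 95) = 33*(-70) - (-4845 + 95) = -2310 - 1*(-4750) = -2310 + 4750 = 2440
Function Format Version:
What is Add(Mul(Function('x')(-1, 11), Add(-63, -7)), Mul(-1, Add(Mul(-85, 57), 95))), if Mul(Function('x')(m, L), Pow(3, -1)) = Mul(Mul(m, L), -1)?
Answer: 2440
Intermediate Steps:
Function('x')(m, L) = Mul(-3, L, m) (Function('x')(m, L) = Mul(3, Mul(Mul(m, L), -1)) = Mul(3, Mul(Mul(L, m), -1)) = Mul(3, Mul(-1, L, m)) = Mul(-3, L, m))
Add(Mul(Function('x')(-1, 11), Add(-63, -7)), Mul(-1, Add(Mul(-85, 57), 95))) = Add(Mul(Mul(-3, 11, -1), Add(-63, -7)), Mul(-1, Add(Mul(-85, 57), 95))) = Add(Mul(33, -70), Mul(-1, Add(-4845, 95))) = Add(-2310, Mul(-1, -4750)) = Add(-2310, 4750) = 2440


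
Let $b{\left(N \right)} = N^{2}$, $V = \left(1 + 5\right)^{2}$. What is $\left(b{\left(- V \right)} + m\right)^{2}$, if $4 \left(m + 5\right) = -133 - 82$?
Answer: $\frac{24492601}{16} \approx 1.5308 \cdot 10^{6}$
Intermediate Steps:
$m = - \frac{235}{4}$ ($m = -5 + \frac{-133 - 82}{4} = -5 + \frac{1}{4} \left(-215\right) = -5 - \frac{215}{4} = - \frac{235}{4} \approx -58.75$)
$V = 36$ ($V = 6^{2} = 36$)
$\left(b{\left(- V \right)} + m\right)^{2} = \left(\left(\left(-1\right) 36\right)^{2} - \frac{235}{4}\right)^{2} = \left(\left(-36\right)^{2} - \frac{235}{4}\right)^{2} = \left(1296 - \frac{235}{4}\right)^{2} = \left(\frac{4949}{4}\right)^{2} = \frac{24492601}{16}$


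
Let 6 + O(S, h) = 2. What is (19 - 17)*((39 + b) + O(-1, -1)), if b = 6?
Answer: 82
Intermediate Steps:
O(S, h) = -4 (O(S, h) = -6 + 2 = -4)
(19 - 17)*((39 + b) + O(-1, -1)) = (19 - 17)*((39 + 6) - 4) = 2*(45 - 4) = 2*41 = 82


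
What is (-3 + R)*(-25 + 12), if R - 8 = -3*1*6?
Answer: 169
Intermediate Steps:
R = -10 (R = 8 - 3*1*6 = 8 - 3*6 = 8 - 18 = -10)
(-3 + R)*(-25 + 12) = (-3 - 10)*(-25 + 12) = -13*(-13) = 169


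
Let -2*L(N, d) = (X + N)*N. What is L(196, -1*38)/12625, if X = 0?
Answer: -19208/12625 ≈ -1.5214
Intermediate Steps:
L(N, d) = -N²/2 (L(N, d) = -(0 + N)*N/2 = -N*N/2 = -N²/2)
L(196, -1*38)/12625 = -½*196²/12625 = -½*38416*(1/12625) = -19208*1/12625 = -19208/12625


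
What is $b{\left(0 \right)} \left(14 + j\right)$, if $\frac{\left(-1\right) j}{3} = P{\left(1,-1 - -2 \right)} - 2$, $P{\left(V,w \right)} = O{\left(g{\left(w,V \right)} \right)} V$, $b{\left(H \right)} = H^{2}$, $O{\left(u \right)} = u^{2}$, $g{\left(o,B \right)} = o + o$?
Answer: $0$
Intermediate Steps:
$g{\left(o,B \right)} = 2 o$
$P{\left(V,w \right)} = 4 V w^{2}$ ($P{\left(V,w \right)} = \left(2 w\right)^{2} V = 4 w^{2} V = 4 V w^{2}$)
$j = -6$ ($j = - 3 \left(4 \cdot 1 \left(-1 - -2\right)^{2} - 2\right) = - 3 \left(4 \cdot 1 \left(-1 + 2\right)^{2} - 2\right) = - 3 \left(4 \cdot 1 \cdot 1^{2} - 2\right) = - 3 \left(4 \cdot 1 \cdot 1 - 2\right) = - 3 \left(4 - 2\right) = \left(-3\right) 2 = -6$)
$b{\left(0 \right)} \left(14 + j\right) = 0^{2} \left(14 - 6\right) = 0 \cdot 8 = 0$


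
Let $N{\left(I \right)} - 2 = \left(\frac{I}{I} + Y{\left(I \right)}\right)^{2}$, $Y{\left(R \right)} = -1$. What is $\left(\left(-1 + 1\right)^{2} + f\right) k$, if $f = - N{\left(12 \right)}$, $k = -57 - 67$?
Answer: $248$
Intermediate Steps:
$N{\left(I \right)} = 2$ ($N{\left(I \right)} = 2 + \left(\frac{I}{I} - 1\right)^{2} = 2 + \left(1 - 1\right)^{2} = 2 + 0^{2} = 2 + 0 = 2$)
$k = -124$
$f = -2$ ($f = \left(-1\right) 2 = -2$)
$\left(\left(-1 + 1\right)^{2} + f\right) k = \left(\left(-1 + 1\right)^{2} - 2\right) \left(-124\right) = \left(0^{2} - 2\right) \left(-124\right) = \left(0 - 2\right) \left(-124\right) = \left(-2\right) \left(-124\right) = 248$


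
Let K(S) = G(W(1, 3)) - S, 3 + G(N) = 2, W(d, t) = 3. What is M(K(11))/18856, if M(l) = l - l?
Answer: 0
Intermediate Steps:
G(N) = -1 (G(N) = -3 + 2 = -1)
K(S) = -1 - S
M(l) = 0
M(K(11))/18856 = 0/18856 = 0*(1/18856) = 0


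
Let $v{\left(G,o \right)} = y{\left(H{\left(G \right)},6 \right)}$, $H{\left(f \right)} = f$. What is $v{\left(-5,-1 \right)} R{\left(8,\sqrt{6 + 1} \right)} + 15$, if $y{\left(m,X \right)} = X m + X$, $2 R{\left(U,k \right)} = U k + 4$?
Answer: $-33 - 96 \sqrt{7} \approx -286.99$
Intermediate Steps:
$R{\left(U,k \right)} = 2 + \frac{U k}{2}$ ($R{\left(U,k \right)} = \frac{U k + 4}{2} = \frac{4 + U k}{2} = 2 + \frac{U k}{2}$)
$y{\left(m,X \right)} = X + X m$
$v{\left(G,o \right)} = 6 + 6 G$ ($v{\left(G,o \right)} = 6 \left(1 + G\right) = 6 + 6 G$)
$v{\left(-5,-1 \right)} R{\left(8,\sqrt{6 + 1} \right)} + 15 = \left(6 + 6 \left(-5\right)\right) \left(2 + \frac{1}{2} \cdot 8 \sqrt{6 + 1}\right) + 15 = \left(6 - 30\right) \left(2 + \frac{1}{2} \cdot 8 \sqrt{7}\right) + 15 = - 24 \left(2 + 4 \sqrt{7}\right) + 15 = \left(-48 - 96 \sqrt{7}\right) + 15 = -33 - 96 \sqrt{7}$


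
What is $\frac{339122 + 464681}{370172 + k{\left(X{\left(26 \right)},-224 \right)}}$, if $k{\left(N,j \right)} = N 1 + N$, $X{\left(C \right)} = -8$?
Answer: $\frac{803803}{370156} \approx 2.1715$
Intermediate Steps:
$k{\left(N,j \right)} = 2 N$ ($k{\left(N,j \right)} = N + N = 2 N$)
$\frac{339122 + 464681}{370172 + k{\left(X{\left(26 \right)},-224 \right)}} = \frac{339122 + 464681}{370172 + 2 \left(-8\right)} = \frac{803803}{370172 - 16} = \frac{803803}{370156}$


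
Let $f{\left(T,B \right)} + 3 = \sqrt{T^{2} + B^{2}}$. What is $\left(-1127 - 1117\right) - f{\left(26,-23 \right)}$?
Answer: $-2241 - \sqrt{1205} \approx -2275.7$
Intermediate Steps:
$f{\left(T,B \right)} = -3 + \sqrt{B^{2} + T^{2}}$ ($f{\left(T,B \right)} = -3 + \sqrt{T^{2} + B^{2}} = -3 + \sqrt{B^{2} + T^{2}}$)
$\left(-1127 - 1117\right) - f{\left(26,-23 \right)} = \left(-1127 - 1117\right) - \left(-3 + \sqrt{\left(-23\right)^{2} + 26^{2}}\right) = -2244 - \left(-3 + \sqrt{529 + 676}\right) = -2244 - \left(-3 + \sqrt{1205}\right) = -2244 + \left(3 - \sqrt{1205}\right) = -2241 - \sqrt{1205}$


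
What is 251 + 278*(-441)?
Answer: -122347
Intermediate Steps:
251 + 278*(-441) = 251 - 122598 = -122347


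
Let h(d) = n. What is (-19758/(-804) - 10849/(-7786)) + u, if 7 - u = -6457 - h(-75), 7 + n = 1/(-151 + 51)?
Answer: 169095642469/26083100 ≈ 6483.0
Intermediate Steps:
n = -701/100 (n = -7 + 1/(-151 + 51) = -7 + 1/(-100) = -7 - 1/100 = -701/100 ≈ -7.0100)
h(d) = -701/100
u = 645699/100 (u = 7 - (-6457 - 1*(-701/100)) = 7 - (-6457 + 701/100) = 7 - 1*(-644999/100) = 7 + 644999/100 = 645699/100 ≈ 6457.0)
(-19758/(-804) - 10849/(-7786)) + u = (-19758/(-804) - 10849/(-7786)) + 645699/100 = (-19758*(-1/804) - 10849*(-1/7786)) + 645699/100 = (3293/134 + 10849/7786) + 645699/100 = 6773266/260831 + 645699/100 = 169095642469/26083100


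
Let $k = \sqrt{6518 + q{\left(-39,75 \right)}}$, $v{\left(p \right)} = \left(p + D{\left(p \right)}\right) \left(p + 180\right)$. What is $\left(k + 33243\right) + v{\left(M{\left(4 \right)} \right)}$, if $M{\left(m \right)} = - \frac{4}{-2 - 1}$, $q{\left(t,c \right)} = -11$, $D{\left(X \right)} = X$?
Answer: $\frac{303539}{9} + 3 \sqrt{723} \approx 33807.0$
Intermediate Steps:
$M{\left(m \right)} = \frac{4}{3}$ ($M{\left(m \right)} = - \frac{4}{-3} = \left(-4\right) \left(- \frac{1}{3}\right) = \frac{4}{3}$)
$v{\left(p \right)} = 2 p \left(180 + p\right)$ ($v{\left(p \right)} = \left(p + p\right) \left(p + 180\right) = 2 p \left(180 + p\right)$)
$k = 3 \sqrt{723}$ ($k = \sqrt{6518 - 11} = \sqrt{6507} = 3 \sqrt{723} \approx 80.666$)
$\left(k + 33243\right) + v{\left(M{\left(4 \right)} \right)} = \left(3 \sqrt{723} + 33243\right) + 2 \cdot \frac{4}{3} \left(180 + \frac{4}{3}\right) = \left(33243 + 3 \sqrt{723}\right) + 2 \cdot \frac{4}{3} \cdot \frac{544}{3} = \left(33243 + 3 \sqrt{723}\right) + \frac{4352}{9} = \frac{303539}{9} + 3 \sqrt{723}$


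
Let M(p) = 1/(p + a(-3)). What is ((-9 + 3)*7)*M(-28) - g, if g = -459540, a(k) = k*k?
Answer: 8731302/19 ≈ 4.5954e+5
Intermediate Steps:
a(k) = k²
M(p) = 1/(9 + p) (M(p) = 1/(p + (-3)²) = 1/(p + 9) = 1/(9 + p))
((-9 + 3)*7)*M(-28) - g = ((-9 + 3)*7)/(9 - 28) - 1*(-459540) = -6*7/(-19) + 459540 = -42*(-1/19) + 459540 = 42/19 + 459540 = 8731302/19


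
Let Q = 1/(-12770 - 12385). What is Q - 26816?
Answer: -674556481/25155 ≈ -26816.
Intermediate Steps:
Q = -1/25155 (Q = 1/(-25155) = -1/25155 ≈ -3.9754e-5)
Q - 26816 = -1/25155 - 26816 = -674556481/25155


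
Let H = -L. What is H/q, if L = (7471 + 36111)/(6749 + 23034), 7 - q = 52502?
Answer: 43582/1563458585 ≈ 2.7875e-5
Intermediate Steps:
q = -52495 (q = 7 - 1*52502 = 7 - 52502 = -52495)
L = 43582/29783 ≈ 1.4633
H = -43582/29783 (H = -1*43582/29783 = -43582/29783 ≈ -1.4633)
H/q = -43582/29783/(-52495) = -43582/29783*(-1/52495) = 43582/1563458585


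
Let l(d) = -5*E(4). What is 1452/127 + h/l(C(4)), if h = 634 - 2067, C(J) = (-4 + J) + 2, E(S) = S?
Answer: 211031/2540 ≈ 83.083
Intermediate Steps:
C(J) = -2 + J
h = -1433
l(d) = -20 (l(d) = -5*4 = -20)
1452/127 + h/l(C(4)) = 1452/127 - 1433/(-20) = 1452*(1/127) - 1433*(-1/20) = 1452/127 + 1433/20 = 211031/2540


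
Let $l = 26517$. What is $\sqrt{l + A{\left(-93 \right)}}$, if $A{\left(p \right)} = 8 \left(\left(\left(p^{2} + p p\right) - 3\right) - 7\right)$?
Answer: $\sqrt{164821} \approx 405.98$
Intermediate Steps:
$A{\left(p \right)} = -80 + 16 p^{2}$ ($A{\left(p \right)} = 8 \left(\left(\left(p^{2} + p^{2}\right) - 3\right) - 7\right) = 8 \left(\left(2 p^{2} - 3\right) - 7\right) = 8 \left(\left(-3 + 2 p^{2}\right) - 7\right) = 8 \left(-10 + 2 p^{2}\right) = -80 + 16 p^{2}$)
$\sqrt{l + A{\left(-93 \right)}} = \sqrt{26517 - \left(80 - 16 \left(-93\right)^{2}\right)} = \sqrt{26517 + \left(-80 + 16 \cdot 8649\right)} = \sqrt{26517 + \left(-80 + 138384\right)} = \sqrt{26517 + 138304} = \sqrt{164821}$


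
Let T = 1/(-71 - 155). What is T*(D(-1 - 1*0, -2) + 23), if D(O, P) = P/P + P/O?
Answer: -13/113 ≈ -0.11504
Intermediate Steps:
D(O, P) = 1 + P/O
T = -1/226 (T = 1/(-226) = -1/226 ≈ -0.0044248)
T*(D(-1 - 1*0, -2) + 23) = -(((-1 - 1*0) - 2)/(-1 - 1*0) + 23)/226 = -(((-1 + 0) - 2)/(-1 + 0) + 23)/226 = -((-1 - 2)/(-1) + 23)/226 = -(-1*(-3) + 23)/226 = -(3 + 23)/226 = -1/226*26 = -13/113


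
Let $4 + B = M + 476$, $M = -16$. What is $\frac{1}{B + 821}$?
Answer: $\frac{1}{1277} \approx 0.00078308$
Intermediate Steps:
$B = 456$ ($B = -4 + \left(-16 + 476\right) = -4 + 460 = 456$)
$\frac{1}{B + 821} = \frac{1}{456 + 821} = \frac{1}{1277}$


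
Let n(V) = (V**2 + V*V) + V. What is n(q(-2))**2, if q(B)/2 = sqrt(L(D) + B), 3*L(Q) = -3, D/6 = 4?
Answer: 564 - 96*I*sqrt(3) ≈ 564.0 - 166.28*I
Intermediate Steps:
D = 24 (D = 6*4 = 24)
L(Q) = -1 (L(Q) = (1/3)*(-3) = -1)
q(B) = 2*sqrt(-1 + B)
n(V) = V + 2*V**2 (n(V) = (V**2 + V**2) + V = 2*V**2 + V = V + 2*V**2)
n(q(-2))**2 = ((2*sqrt(-1 - 2))*(1 + 2*(2*sqrt(-1 - 2))))**2 = ((2*sqrt(-3))*(1 + 2*(2*sqrt(-3))))**2 = ((2*(I*sqrt(3)))*(1 + 2*(2*(I*sqrt(3)))))**2 = ((2*I*sqrt(3))*(1 + 2*(2*I*sqrt(3))))**2 = ((2*I*sqrt(3))*(1 + 4*I*sqrt(3)))**2 = (2*I*sqrt(3)*(1 + 4*I*sqrt(3)))**2 = -12*(1 + 4*I*sqrt(3))**2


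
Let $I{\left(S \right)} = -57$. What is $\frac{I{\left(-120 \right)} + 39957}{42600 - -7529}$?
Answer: $\frac{39900}{50129} \approx 0.79595$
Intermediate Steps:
$\frac{I{\left(-120 \right)} + 39957}{42600 - -7529} = \frac{-57 + 39957}{42600 - -7529} = \frac{39900}{42600 + \left(-8491 + 16020\right)} = \frac{39900}{42600 + 7529} = \frac{39900}{50129}$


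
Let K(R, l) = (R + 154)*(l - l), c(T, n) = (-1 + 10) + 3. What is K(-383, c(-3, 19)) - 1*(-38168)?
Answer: 38168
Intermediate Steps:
c(T, n) = 12 (c(T, n) = 9 + 3 = 12)
K(R, l) = 0 (K(R, l) = (154 + R)*0 = 0)
K(-383, c(-3, 19)) - 1*(-38168) = 0 - 1*(-38168) = 0 + 38168 = 38168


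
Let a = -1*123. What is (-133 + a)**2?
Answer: 65536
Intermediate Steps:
a = -123
(-133 + a)**2 = (-133 - 123)**2 = (-256)**2 = 65536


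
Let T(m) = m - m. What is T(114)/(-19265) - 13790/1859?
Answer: -13790/1859 ≈ -7.4180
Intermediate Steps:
T(m) = 0
T(114)/(-19265) - 13790/1859 = 0/(-19265) - 13790/1859 = 0*(-1/19265) - 13790*1/1859 = 0 - 13790/1859 = -13790/1859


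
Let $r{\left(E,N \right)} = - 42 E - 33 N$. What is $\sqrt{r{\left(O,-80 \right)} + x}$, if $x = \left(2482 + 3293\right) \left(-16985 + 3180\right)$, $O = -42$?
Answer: $9 i \sqrt{984191} \approx 8928.6 i$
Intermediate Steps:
$x = -79723875$ ($x = 5775 \left(-13805\right) = -79723875$)
$\sqrt{r{\left(O,-80 \right)} + x} = \sqrt{\left(\left(-42\right) \left(-42\right) - -2640\right) - 79723875} = \sqrt{\left(1764 + 2640\right) - 79723875} = \sqrt{4404 - 79723875} = \sqrt{-79719471} = 9 i \sqrt{984191}$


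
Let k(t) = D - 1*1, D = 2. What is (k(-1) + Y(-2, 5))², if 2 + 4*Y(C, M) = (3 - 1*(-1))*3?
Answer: 49/4 ≈ 12.250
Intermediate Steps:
Y(C, M) = 5/2 (Y(C, M) = -½ + ((3 - 1*(-1))*3)/4 = -½ + ((3 + 1)*3)/4 = -½ + (4*3)/4 = -½ + (¼)*12 = -½ + 3 = 5/2)
k(t) = 1 (k(t) = 2 - 1*1 = 2 - 1 = 1)
(k(-1) + Y(-2, 5))² = (1 + 5/2)² = (7/2)² = 49/4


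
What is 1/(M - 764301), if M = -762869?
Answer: -1/1527170 ≈ -6.5481e-7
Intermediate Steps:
1/(M - 764301) = 1/(-762869 - 764301) = 1/(-1527170) = -1/1527170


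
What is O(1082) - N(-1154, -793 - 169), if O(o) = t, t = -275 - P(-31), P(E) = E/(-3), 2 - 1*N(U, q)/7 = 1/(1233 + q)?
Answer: -243337/813 ≈ -299.31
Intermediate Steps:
N(U, q) = 14 - 7/(1233 + q)
P(E) = -E/3 (P(E) = E*(-⅓) = -E/3)
t = -856/3 (t = -275 - (-1)*(-31)/3 = -275 - 1*31/3 = -275 - 31/3 = -856/3 ≈ -285.33)
O(o) = -856/3
O(1082) - N(-1154, -793 - 169) = -856/3 - 7*(2465 + 2*(-793 - 169))/(1233 + (-793 - 169)) = -856/3 - 7*(2465 + 2*(-962))/(1233 - 962) = -856/3 - 7*(2465 - 1924)/271 = -856/3 - 7*541/271 = -856/3 - 1*3787/271 = -856/3 - 3787/271 = -243337/813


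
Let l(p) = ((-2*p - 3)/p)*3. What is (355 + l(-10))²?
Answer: 12243001/100 ≈ 1.2243e+5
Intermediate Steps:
l(p) = 3*(-3 - 2*p)/p (l(p) = ((-3 - 2*p)/p)*3 = 3*(-3 - 2*p)/p)
(355 + l(-10))² = (355 + (-6 - 9/(-10)))² = (355 + (-6 - 9*(-⅒)))² = (355 + (-6 + 9/10))² = (355 - 51/10)² = (3499/10)² = 12243001/100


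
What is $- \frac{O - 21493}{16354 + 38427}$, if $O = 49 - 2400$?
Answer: $\frac{23844}{54781} \approx 0.43526$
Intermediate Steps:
$O = -2351$ ($O = 49 - 2400 = -2351$)
$- \frac{O - 21493}{16354 + 38427} = - \frac{-2351 - 21493}{16354 + 38427} = - \frac{-23844}{54781} = \left(-1\right) \left(- \frac{23844}{54781}\right) = \frac{23844}{54781}$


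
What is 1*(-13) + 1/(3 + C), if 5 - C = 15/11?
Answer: -938/73 ≈ -12.849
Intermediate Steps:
C = 40/11 (C = 5 - 15/11 = 40/11 ≈ 3.6364)
1*(-13) + 1/(3 + C) = 1*(-13) + 1/(3 + 40/11) = -13 + 1/(73/11) = -13 + 11/73 = -938/73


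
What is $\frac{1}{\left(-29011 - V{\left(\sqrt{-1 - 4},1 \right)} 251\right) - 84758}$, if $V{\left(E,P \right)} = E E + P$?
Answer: $- \frac{1}{112765} \approx -8.868 \cdot 10^{-6}$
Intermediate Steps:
$V{\left(E,P \right)} = P + E^{2}$ ($V{\left(E,P \right)} = E^{2} + P = P + E^{2}$)
$\frac{1}{\left(-29011 - V{\left(\sqrt{-1 - 4},1 \right)} 251\right) - 84758} = \frac{1}{\left(-29011 - \left(1 + \left(\sqrt{-1 - 4}\right)^{2}\right) 251\right) - 84758} = \frac{1}{\left(-29011 - \left(1 + \left(\sqrt{-5}\right)^{2}\right) 251\right) - 84758} = \frac{1}{\left(-29011 - \left(1 + \left(i \sqrt{5}\right)^{2}\right) 251\right) - 84758} = \frac{1}{\left(-29011 - \left(1 - 5\right) 251\right) - 84758} = \frac{1}{\left(-29011 - \left(-4\right) 251\right) - 84758} = \frac{1}{\left(-29011 - -1004\right) - 84758} = \frac{1}{\left(-29011 + 1004\right) - 84758} = \frac{1}{-28007 - 84758} = \frac{1}{-112765} = - \frac{1}{112765}$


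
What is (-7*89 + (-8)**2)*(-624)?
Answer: 348816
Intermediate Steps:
(-7*89 + (-8)**2)*(-624) = (-623 + 64)*(-624) = -559*(-624) = 348816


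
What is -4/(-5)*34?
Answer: 136/5 ≈ 27.200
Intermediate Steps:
-4/(-5)*34 = -4*(-⅕)*34 = (⅘)*34 = 136/5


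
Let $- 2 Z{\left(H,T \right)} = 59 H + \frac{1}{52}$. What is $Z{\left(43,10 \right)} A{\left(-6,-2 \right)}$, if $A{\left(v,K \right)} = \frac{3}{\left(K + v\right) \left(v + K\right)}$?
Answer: $- \frac{395775}{6656} \approx -59.461$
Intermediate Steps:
$Z{\left(H,T \right)} = - \frac{1}{104} - \frac{59 H}{2}$ ($Z{\left(H,T \right)} = - \frac{59 H + \frac{1}{52}}{2} = - \frac{\frac{1}{52} + 59 H}{2} = - \frac{1}{104} - \frac{59 H}{2}$)
$A{\left(v,K \right)} = \frac{3}{\left(K + v\right)^{2}}$ ($A{\left(v,K \right)} = \frac{3}{\left(K + v\right) \left(K + v\right)} = \frac{3}{\left(K + v\right)^{2}}$)
$Z{\left(43,10 \right)} A{\left(-6,-2 \right)} = \left(- \frac{1}{104} - \frac{2537}{2}\right) \frac{3}{\left(-2 - 6\right)^{2}} = \left(- \frac{1}{104} - \frac{2537}{2}\right) \frac{3}{64} = - \frac{131925 \cdot 3 \cdot \frac{1}{64}}{104} = \left(- \frac{131925}{104}\right) \frac{3}{64} = - \frac{395775}{6656}$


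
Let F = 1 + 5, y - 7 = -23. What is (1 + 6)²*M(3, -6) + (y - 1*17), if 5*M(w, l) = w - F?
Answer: -312/5 ≈ -62.400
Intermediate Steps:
y = -16 (y = 7 - 23 = -16)
F = 6
M(w, l) = -6/5 + w/5 (M(w, l) = (w - 1*6)/5 = (w - 6)/5 = (-6 + w)/5 = -6/5 + w/5)
(1 + 6)²*M(3, -6) + (y - 1*17) = (1 + 6)²*(-6/5 + (⅕)*3) + (-16 - 1*17) = 7²*(-6/5 + ⅗) + (-16 - 17) = 49*(-⅗) - 33 = -147/5 - 33 = -312/5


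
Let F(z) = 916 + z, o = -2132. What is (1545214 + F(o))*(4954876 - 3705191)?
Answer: 1929511140630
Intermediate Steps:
(1545214 + F(o))*(4954876 - 3705191) = (1545214 + (916 - 2132))*(4954876 - 3705191) = (1545214 - 1216)*1249685 = 1543998*1249685 = 1929511140630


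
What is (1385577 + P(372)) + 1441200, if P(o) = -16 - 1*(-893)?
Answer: 2827654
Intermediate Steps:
P(o) = 877 (P(o) = -16 + 893 = 877)
(1385577 + P(372)) + 1441200 = (1385577 + 877) + 1441200 = 1386454 + 1441200 = 2827654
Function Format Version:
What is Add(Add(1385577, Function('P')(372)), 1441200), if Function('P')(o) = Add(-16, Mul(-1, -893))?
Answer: 2827654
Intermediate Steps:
Function('P')(o) = 877 (Function('P')(o) = Add(-16, 893) = 877)
Add(Add(1385577, Function('P')(372)), 1441200) = Add(Add(1385577, 877), 1441200) = Add(1386454, 1441200) = 2827654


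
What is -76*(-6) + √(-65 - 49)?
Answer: 456 + I*√114 ≈ 456.0 + 10.677*I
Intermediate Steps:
-76*(-6) + √(-65 - 49) = 456 + √(-114) = 456 + I*√114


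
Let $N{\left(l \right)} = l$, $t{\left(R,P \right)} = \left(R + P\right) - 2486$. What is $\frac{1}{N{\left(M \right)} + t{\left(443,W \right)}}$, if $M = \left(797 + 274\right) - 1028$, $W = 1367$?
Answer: $- \frac{1}{633} \approx -0.0015798$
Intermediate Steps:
$t{\left(R,P \right)} = -2486 + P + R$ ($t{\left(R,P \right)} = \left(P + R\right) - 2486 = -2486 + P + R$)
$M = 43$ ($M = 1071 - 1028 = 43$)
$\frac{1}{N{\left(M \right)} + t{\left(443,W \right)}} = \frac{1}{43 + \left(-2486 + 1367 + 443\right)} = \frac{1}{43 - 676} = \frac{1}{-633} = - \frac{1}{633}$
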